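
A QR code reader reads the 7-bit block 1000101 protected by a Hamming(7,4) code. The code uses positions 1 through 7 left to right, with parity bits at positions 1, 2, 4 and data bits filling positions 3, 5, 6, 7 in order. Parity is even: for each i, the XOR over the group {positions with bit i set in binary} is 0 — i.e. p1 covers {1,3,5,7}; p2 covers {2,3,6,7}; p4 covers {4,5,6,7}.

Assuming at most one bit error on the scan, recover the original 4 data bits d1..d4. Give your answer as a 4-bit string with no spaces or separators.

s1 (pos 1,3,5,7): 1⊕0⊕1⊕1 = 1
s2 (pos 2,3,6,7): 0⊕0⊕0⊕1 = 1
s4 (pos 4,5,6,7): 0⊕1⊕0⊕1 = 0
Syndrome s4…s1 = 011 → error at position 3.
Flip position 3: 1000101 → 1010101
Read data bits from positions 3,5,6,7: 1101

1101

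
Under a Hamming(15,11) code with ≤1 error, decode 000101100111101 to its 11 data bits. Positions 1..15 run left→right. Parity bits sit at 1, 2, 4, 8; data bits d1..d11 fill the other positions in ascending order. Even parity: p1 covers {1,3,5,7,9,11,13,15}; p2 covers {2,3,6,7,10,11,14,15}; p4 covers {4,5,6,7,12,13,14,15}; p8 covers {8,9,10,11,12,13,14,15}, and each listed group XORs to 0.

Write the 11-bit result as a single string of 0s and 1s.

s1 (pos 1,3,5,7,9,11,13,15): 0⊕0⊕0⊕1⊕0⊕1⊕1⊕1 = 0
s2 (pos 2,3,6,7,10,11,14,15): 0⊕0⊕1⊕1⊕1⊕1⊕0⊕1 = 1
s4 (pos 4,5,6,7,12,13,14,15): 1⊕0⊕1⊕1⊕1⊕1⊕0⊕1 = 0
s8 (pos 8,9,10,11,12,13,14,15): 0⊕0⊕1⊕1⊕1⊕1⊕0⊕1 = 1
Syndrome s8…s1 = 1010 → error at position 10.
Flip position 10: 000101100111101 → 000101100011101
Read data bits from positions 3,5,6,7,9,10,11,12,13,14,15: 00110011101

00110011101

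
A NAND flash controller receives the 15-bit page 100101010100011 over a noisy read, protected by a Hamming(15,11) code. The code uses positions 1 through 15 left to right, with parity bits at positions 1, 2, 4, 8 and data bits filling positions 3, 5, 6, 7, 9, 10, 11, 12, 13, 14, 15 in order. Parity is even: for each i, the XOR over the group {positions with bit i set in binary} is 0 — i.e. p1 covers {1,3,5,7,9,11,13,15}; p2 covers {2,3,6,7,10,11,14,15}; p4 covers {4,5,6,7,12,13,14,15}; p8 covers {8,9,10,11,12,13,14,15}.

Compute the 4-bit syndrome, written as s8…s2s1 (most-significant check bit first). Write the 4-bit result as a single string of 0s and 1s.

s1 (pos 1,3,5,7,9,11,13,15): 1⊕0⊕0⊕0⊕0⊕0⊕0⊕1 = 0
s2 (pos 2,3,6,7,10,11,14,15): 0⊕0⊕1⊕0⊕1⊕0⊕1⊕1 = 0
s4 (pos 4,5,6,7,12,13,14,15): 1⊕0⊕1⊕0⊕0⊕0⊕1⊕1 = 0
s8 (pos 8,9,10,11,12,13,14,15): 1⊕0⊕1⊕0⊕0⊕0⊕1⊕1 = 0
Syndrome s8…s1 = 0000 → no error.

0000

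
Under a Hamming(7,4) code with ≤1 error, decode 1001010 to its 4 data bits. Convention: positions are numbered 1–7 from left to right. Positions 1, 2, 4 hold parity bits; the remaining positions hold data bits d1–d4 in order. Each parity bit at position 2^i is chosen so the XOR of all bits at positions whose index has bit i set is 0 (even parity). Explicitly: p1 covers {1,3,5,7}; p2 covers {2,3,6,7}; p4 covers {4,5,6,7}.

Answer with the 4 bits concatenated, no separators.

1010

s1 (pos 1,3,5,7): 1⊕0⊕0⊕0 = 1
s2 (pos 2,3,6,7): 0⊕0⊕1⊕0 = 1
s4 (pos 4,5,6,7): 1⊕0⊕1⊕0 = 0
Syndrome s4…s1 = 011 → error at position 3.
Flip position 3: 1001010 → 1011010
Read data bits from positions 3,5,6,7: 1010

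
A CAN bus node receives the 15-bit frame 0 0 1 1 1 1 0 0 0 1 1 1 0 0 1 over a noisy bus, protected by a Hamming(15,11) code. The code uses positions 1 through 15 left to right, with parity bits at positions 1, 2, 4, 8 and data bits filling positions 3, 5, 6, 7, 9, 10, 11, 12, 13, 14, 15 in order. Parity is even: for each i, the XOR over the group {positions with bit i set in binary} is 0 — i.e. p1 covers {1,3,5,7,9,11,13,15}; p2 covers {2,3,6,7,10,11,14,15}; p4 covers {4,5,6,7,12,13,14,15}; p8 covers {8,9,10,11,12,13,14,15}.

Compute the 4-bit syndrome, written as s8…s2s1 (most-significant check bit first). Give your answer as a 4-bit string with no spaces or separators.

0110

s1 (pos 1,3,5,7,9,11,13,15): 0⊕1⊕1⊕0⊕0⊕1⊕0⊕1 = 0
s2 (pos 2,3,6,7,10,11,14,15): 0⊕1⊕1⊕0⊕1⊕1⊕0⊕1 = 1
s4 (pos 4,5,6,7,12,13,14,15): 1⊕1⊕1⊕0⊕1⊕0⊕0⊕1 = 1
s8 (pos 8,9,10,11,12,13,14,15): 0⊕0⊕1⊕1⊕1⊕0⊕0⊕1 = 0
Syndrome s8…s1 = 0110 → error at position 6.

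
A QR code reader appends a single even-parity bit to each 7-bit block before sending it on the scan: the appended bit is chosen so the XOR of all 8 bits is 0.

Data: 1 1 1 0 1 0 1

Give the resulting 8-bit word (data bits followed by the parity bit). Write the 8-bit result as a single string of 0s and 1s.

11101011

XOR of the 7 data bits: 1⊕1⊕1⊕0⊕1⊕0⊕1 = 1
Parity bit = 1 (so all 8 bits XOR to 0).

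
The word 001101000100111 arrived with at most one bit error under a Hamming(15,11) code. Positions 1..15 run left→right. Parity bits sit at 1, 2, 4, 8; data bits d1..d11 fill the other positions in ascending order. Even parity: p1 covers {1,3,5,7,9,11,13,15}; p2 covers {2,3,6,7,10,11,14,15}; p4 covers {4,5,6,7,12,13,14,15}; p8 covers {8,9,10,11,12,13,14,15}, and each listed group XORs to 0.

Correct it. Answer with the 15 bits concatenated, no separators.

001101100100111

s1 (pos 1,3,5,7,9,11,13,15): 0⊕1⊕0⊕0⊕0⊕0⊕1⊕1 = 1
s2 (pos 2,3,6,7,10,11,14,15): 0⊕1⊕1⊕0⊕1⊕0⊕1⊕1 = 1
s4 (pos 4,5,6,7,12,13,14,15): 1⊕0⊕1⊕0⊕0⊕1⊕1⊕1 = 1
s8 (pos 8,9,10,11,12,13,14,15): 0⊕0⊕1⊕0⊕0⊕1⊕1⊕1 = 0
Syndrome s8…s1 = 0111 → error at position 7.
Flip position 7: 001101000100111 → 001101100100111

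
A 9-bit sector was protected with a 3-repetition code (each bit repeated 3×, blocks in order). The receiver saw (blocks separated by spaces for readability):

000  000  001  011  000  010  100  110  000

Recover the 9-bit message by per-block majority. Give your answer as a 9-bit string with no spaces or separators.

Block 1 (000): 0 ones → 0
Block 2 (000): 0 ones → 0
Block 3 (001): 1 one → 0
Block 4 (011): 2 ones → 1
Block 5 (000): 0 ones → 0
Block 6 (010): 1 one → 0
Block 7 (100): 1 one → 0
Block 8 (110): 2 ones → 1
Block 9 (000): 0 ones → 0

000100010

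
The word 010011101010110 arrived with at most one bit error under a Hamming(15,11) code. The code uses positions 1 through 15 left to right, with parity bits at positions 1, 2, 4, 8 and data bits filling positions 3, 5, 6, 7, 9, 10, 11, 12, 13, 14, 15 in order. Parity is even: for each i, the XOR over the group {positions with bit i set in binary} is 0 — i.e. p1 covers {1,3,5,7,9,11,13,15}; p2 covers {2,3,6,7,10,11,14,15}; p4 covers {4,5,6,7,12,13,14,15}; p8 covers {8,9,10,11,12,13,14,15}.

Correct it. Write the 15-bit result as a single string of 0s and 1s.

010011001010110

s1 (pos 1,3,5,7,9,11,13,15): 0⊕0⊕1⊕1⊕1⊕1⊕1⊕0 = 1
s2 (pos 2,3,6,7,10,11,14,15): 1⊕0⊕1⊕1⊕0⊕1⊕1⊕0 = 1
s4 (pos 4,5,6,7,12,13,14,15): 0⊕1⊕1⊕1⊕0⊕1⊕1⊕0 = 1
s8 (pos 8,9,10,11,12,13,14,15): 0⊕1⊕0⊕1⊕0⊕1⊕1⊕0 = 0
Syndrome s8…s1 = 0111 → error at position 7.
Flip position 7: 010011101010110 → 010011001010110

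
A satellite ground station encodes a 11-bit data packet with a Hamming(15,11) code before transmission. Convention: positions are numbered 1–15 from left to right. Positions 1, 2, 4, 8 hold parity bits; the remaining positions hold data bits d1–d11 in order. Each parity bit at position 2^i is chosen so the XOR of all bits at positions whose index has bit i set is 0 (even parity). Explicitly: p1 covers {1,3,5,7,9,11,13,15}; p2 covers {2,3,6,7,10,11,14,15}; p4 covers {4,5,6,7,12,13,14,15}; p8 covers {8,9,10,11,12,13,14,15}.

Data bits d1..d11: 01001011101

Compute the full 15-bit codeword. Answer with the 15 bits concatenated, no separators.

Place data at non-parity positions: p1 p2 0 p4 1 0 0 p8 1 0 1 1 1 0 1
p1 (pos 1,3,5,7,9,11,13,15): XOR of data positions = 0⊕1⊕0⊕1⊕1⊕1⊕1 = 1
p2 (pos 2,3,6,7,10,11,14,15): XOR of data positions = 0⊕0⊕0⊕0⊕1⊕0⊕1 = 0
p4 (pos 4,5,6,7,12,13,14,15): XOR of data positions = 1⊕0⊕0⊕1⊕1⊕0⊕1 = 0
p8 (pos 8,9,10,11,12,13,14,15): XOR of data positions = 1⊕0⊕1⊕1⊕1⊕0⊕1 = 1
Codeword: 100010011011101

100010011011101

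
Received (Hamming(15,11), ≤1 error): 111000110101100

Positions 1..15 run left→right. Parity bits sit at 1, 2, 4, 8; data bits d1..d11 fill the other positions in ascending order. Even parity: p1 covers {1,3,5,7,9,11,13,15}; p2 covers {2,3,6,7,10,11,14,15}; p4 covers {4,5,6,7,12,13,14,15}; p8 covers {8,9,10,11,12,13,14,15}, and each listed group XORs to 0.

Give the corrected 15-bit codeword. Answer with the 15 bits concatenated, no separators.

s1 (pos 1,3,5,7,9,11,13,15): 1⊕1⊕0⊕1⊕0⊕0⊕1⊕0 = 0
s2 (pos 2,3,6,7,10,11,14,15): 1⊕1⊕0⊕1⊕1⊕0⊕0⊕0 = 0
s4 (pos 4,5,6,7,12,13,14,15): 0⊕0⊕0⊕1⊕1⊕1⊕0⊕0 = 1
s8 (pos 8,9,10,11,12,13,14,15): 1⊕0⊕1⊕0⊕1⊕1⊕0⊕0 = 0
Syndrome s8…s1 = 0100 → error at position 4.
Flip position 4: 111000110101100 → 111100110101100

111100110101100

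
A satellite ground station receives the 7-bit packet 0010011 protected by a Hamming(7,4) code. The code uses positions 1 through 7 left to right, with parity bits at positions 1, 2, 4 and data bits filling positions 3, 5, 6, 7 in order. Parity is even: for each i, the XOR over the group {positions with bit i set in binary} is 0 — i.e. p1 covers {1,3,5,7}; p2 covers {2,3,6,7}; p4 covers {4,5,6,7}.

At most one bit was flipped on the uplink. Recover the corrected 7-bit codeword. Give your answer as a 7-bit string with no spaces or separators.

0110011

s1 (pos 1,3,5,7): 0⊕1⊕0⊕1 = 0
s2 (pos 2,3,6,7): 0⊕1⊕1⊕1 = 1
s4 (pos 4,5,6,7): 0⊕0⊕1⊕1 = 0
Syndrome s4…s1 = 010 → error at position 2.
Flip position 2: 0010011 → 0110011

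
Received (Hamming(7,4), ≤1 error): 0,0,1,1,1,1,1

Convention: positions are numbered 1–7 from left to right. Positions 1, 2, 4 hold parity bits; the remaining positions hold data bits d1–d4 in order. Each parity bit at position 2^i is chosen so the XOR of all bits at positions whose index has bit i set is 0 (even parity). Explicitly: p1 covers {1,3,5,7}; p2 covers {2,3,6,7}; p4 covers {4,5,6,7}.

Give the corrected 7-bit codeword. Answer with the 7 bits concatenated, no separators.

0001111

s1 (pos 1,3,5,7): 0⊕1⊕1⊕1 = 1
s2 (pos 2,3,6,7): 0⊕1⊕1⊕1 = 1
s4 (pos 4,5,6,7): 1⊕1⊕1⊕1 = 0
Syndrome s4…s1 = 011 → error at position 3.
Flip position 3: 0011111 → 0001111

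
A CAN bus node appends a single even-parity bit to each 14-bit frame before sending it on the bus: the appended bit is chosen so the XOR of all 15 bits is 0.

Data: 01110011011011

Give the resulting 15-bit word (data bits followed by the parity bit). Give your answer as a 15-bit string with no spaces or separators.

011100110110111

XOR of the 14 data bits: 0⊕1⊕1⊕1⊕0⊕0⊕1⊕1⊕0⊕1⊕1⊕0⊕1⊕1 = 1
Parity bit = 1 (so all 15 bits XOR to 0).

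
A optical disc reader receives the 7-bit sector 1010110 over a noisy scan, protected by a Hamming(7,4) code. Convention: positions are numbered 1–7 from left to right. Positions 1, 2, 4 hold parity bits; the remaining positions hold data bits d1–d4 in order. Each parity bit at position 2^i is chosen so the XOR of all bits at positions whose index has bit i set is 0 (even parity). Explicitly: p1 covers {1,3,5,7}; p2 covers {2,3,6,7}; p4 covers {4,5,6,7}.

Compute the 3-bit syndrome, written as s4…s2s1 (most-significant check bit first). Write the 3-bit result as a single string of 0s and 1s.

s1 (pos 1,3,5,7): 1⊕1⊕1⊕0 = 1
s2 (pos 2,3,6,7): 0⊕1⊕1⊕0 = 0
s4 (pos 4,5,6,7): 0⊕1⊕1⊕0 = 0
Syndrome s4…s1 = 001 → error at position 1.

001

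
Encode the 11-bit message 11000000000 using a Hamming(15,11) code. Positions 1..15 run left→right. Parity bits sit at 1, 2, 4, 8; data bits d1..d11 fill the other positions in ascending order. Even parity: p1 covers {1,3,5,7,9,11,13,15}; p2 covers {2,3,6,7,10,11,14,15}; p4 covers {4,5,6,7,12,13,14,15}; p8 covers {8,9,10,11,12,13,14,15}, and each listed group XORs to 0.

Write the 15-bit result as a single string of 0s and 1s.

011110000000000

Place data at non-parity positions: p1 p2 1 p4 1 0 0 p8 0 0 0 0 0 0 0
p1 (pos 1,3,5,7,9,11,13,15): XOR of data positions = 1⊕1⊕0⊕0⊕0⊕0⊕0 = 0
p2 (pos 2,3,6,7,10,11,14,15): XOR of data positions = 1⊕0⊕0⊕0⊕0⊕0⊕0 = 1
p4 (pos 4,5,6,7,12,13,14,15): XOR of data positions = 1⊕0⊕0⊕0⊕0⊕0⊕0 = 1
p8 (pos 8,9,10,11,12,13,14,15): XOR of data positions = 0⊕0⊕0⊕0⊕0⊕0⊕0 = 0
Codeword: 011110000000000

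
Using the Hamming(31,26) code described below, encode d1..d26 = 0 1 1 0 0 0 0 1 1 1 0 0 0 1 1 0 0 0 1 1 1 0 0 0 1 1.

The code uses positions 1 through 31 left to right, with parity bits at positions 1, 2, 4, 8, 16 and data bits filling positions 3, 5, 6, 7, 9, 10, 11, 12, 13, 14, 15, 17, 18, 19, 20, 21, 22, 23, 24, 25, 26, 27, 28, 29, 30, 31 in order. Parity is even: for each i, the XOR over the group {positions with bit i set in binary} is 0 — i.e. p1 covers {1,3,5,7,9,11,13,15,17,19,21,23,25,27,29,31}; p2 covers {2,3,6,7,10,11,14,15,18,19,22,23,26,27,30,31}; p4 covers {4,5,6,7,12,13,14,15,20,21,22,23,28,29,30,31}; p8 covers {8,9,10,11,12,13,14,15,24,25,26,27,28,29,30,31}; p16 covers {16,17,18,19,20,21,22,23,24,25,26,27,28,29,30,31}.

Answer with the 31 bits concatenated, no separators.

1000110000011101001100011100011

Place data at non-parity positions: p1 p2 0 p4 1 1 0 p8 0 0 0 1 1 1 0 p16 0 0 1 1 0 0 0 1 1 1 0 0 0 1 1
p1 (pos 1,3,5,7,9,11,13,15,17,19,21,23,25,27,29,31): XOR of data positions = 0⊕1⊕0⊕0⊕0⊕1⊕0⊕0⊕1⊕0⊕0⊕1⊕0⊕0⊕1 = 1
p2 (pos 2,3,6,7,10,11,14,15,18,19,22,23,26,27,30,31): XOR of data positions = 0⊕1⊕0⊕0⊕0⊕1⊕0⊕0⊕1⊕0⊕0⊕1⊕0⊕1⊕1 = 0
p4 (pos 4,5,6,7,12,13,14,15,20,21,22,23,28,29,30,31): XOR of data positions = 1⊕1⊕0⊕1⊕1⊕1⊕0⊕1⊕0⊕0⊕0⊕0⊕0⊕1⊕1 = 0
p8 (pos 8,9,10,11,12,13,14,15,24,25,26,27,28,29,30,31): XOR of data positions = 0⊕0⊕0⊕1⊕1⊕1⊕0⊕1⊕1⊕1⊕0⊕0⊕0⊕1⊕1 = 0
p16 (pos 16,17,18,19,20,21,22,23,24,25,26,27,28,29,30,31): XOR of data positions = 0⊕0⊕1⊕1⊕0⊕0⊕0⊕1⊕1⊕1⊕0⊕0⊕0⊕1⊕1 = 1
Codeword: 1000110000011101001100011100011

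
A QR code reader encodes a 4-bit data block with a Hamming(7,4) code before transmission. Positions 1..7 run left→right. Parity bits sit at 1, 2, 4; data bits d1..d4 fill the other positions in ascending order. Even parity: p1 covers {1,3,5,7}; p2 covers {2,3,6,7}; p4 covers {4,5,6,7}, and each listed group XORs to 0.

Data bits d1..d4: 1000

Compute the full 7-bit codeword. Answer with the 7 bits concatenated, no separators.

Place data at non-parity positions: p1 p2 1 p4 0 0 0
p1 (pos 1,3,5,7): XOR of data positions = 1⊕0⊕0 = 1
p2 (pos 2,3,6,7): XOR of data positions = 1⊕0⊕0 = 1
p4 (pos 4,5,6,7): XOR of data positions = 0⊕0⊕0 = 0
Codeword: 1110000

1110000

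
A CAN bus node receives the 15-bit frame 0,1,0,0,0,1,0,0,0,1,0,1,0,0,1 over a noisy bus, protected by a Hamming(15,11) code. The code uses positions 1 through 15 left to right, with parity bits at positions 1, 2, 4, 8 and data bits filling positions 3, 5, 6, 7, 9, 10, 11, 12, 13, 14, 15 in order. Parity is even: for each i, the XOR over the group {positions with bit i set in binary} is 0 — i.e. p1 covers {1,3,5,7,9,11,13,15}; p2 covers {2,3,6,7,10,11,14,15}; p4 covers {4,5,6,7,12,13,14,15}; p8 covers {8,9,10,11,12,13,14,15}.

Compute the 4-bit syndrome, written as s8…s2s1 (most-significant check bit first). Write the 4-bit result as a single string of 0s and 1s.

s1 (pos 1,3,5,7,9,11,13,15): 0⊕0⊕0⊕0⊕0⊕0⊕0⊕1 = 1
s2 (pos 2,3,6,7,10,11,14,15): 1⊕0⊕1⊕0⊕1⊕0⊕0⊕1 = 0
s4 (pos 4,5,6,7,12,13,14,15): 0⊕0⊕1⊕0⊕1⊕0⊕0⊕1 = 1
s8 (pos 8,9,10,11,12,13,14,15): 0⊕0⊕1⊕0⊕1⊕0⊕0⊕1 = 1
Syndrome s8…s1 = 1101 → error at position 13.

1101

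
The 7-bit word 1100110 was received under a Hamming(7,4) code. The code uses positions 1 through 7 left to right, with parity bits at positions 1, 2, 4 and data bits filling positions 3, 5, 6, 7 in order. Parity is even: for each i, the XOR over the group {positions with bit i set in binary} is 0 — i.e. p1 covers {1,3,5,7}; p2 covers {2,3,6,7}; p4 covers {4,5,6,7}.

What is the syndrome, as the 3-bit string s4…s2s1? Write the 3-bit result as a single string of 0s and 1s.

000

s1 (pos 1,3,5,7): 1⊕0⊕1⊕0 = 0
s2 (pos 2,3,6,7): 1⊕0⊕1⊕0 = 0
s4 (pos 4,5,6,7): 0⊕1⊕1⊕0 = 0
Syndrome s4…s1 = 000 → no error.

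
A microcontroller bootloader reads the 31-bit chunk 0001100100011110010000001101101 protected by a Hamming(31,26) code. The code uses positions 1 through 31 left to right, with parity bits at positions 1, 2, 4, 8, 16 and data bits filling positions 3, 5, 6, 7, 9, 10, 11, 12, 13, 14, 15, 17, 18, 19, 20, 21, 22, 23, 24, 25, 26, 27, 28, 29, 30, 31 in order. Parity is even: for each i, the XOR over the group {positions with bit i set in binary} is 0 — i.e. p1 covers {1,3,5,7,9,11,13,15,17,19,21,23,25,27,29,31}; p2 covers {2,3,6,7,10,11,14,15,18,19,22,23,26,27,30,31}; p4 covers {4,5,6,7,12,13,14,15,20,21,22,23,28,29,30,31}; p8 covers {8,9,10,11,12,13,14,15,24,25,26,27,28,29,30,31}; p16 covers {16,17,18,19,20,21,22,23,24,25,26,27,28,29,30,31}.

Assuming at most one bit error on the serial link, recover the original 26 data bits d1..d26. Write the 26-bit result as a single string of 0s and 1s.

s1 (pos 1,3,5,7,9,11,13,15,17,19,21,23,25,27,29,31): 0⊕0⊕1⊕0⊕0⊕0⊕1⊕1⊕0⊕0⊕0⊕0⊕1⊕0⊕1⊕1 = 0
s2 (pos 2,3,6,7,10,11,14,15,18,19,22,23,26,27,30,31): 0⊕0⊕0⊕0⊕0⊕0⊕1⊕1⊕1⊕0⊕0⊕0⊕1⊕0⊕0⊕1 = 1
s4 (pos 4,5,6,7,12,13,14,15,20,21,22,23,28,29,30,31): 1⊕1⊕0⊕0⊕1⊕1⊕1⊕1⊕0⊕0⊕0⊕0⊕1⊕1⊕0⊕1 = 1
s8 (pos 8,9,10,11,12,13,14,15,24,25,26,27,28,29,30,31): 1⊕0⊕0⊕0⊕1⊕1⊕1⊕1⊕0⊕1⊕1⊕0⊕1⊕1⊕0⊕1 = 0
s16 (pos 16,17,18,19,20,21,22,23,24,25,26,27,28,29,30,31): 0⊕0⊕1⊕0⊕0⊕0⊕0⊕0⊕0⊕1⊕1⊕0⊕1⊕1⊕0⊕1 = 0
Syndrome s16…s1 = 00110 → error at position 6.
Flip position 6: 0001100100011110010000001101101 → 0001110100011110010000001101101
Read data bits from positions 3,5,6,7,9,10,11,12,13,14,15,17,18,19,20,21,22,23,24,25,26,27,28,29,30,31: 01100001111010000001101101

01100001111010000001101101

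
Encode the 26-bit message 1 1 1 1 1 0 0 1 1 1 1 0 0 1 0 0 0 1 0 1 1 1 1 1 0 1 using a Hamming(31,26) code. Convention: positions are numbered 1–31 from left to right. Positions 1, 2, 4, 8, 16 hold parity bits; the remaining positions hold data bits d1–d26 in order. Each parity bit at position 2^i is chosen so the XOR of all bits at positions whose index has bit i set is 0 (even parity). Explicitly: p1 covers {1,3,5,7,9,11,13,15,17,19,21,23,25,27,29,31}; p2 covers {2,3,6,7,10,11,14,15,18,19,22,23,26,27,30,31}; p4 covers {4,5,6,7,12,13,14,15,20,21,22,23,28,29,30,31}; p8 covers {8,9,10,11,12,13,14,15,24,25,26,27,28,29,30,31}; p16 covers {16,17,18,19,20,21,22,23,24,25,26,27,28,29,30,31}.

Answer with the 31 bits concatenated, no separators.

Place data at non-parity positions: p1 p2 1 p4 1 1 1 p8 1 0 0 1 1 1 1 p16 0 0 1 0 0 0 1 0 1 1 1 1 1 0 1
p1 (pos 1,3,5,7,9,11,13,15,17,19,21,23,25,27,29,31): XOR of data positions = 1⊕1⊕1⊕1⊕0⊕1⊕1⊕0⊕1⊕0⊕1⊕1⊕1⊕1⊕1 = 0
p2 (pos 2,3,6,7,10,11,14,15,18,19,22,23,26,27,30,31): XOR of data positions = 1⊕1⊕1⊕0⊕0⊕1⊕1⊕0⊕1⊕0⊕1⊕1⊕1⊕0⊕1 = 0
p4 (pos 4,5,6,7,12,13,14,15,20,21,22,23,28,29,30,31): XOR of data positions = 1⊕1⊕1⊕1⊕1⊕1⊕1⊕0⊕0⊕0⊕1⊕1⊕1⊕0⊕1 = 1
p8 (pos 8,9,10,11,12,13,14,15,24,25,26,27,28,29,30,31): XOR of data positions = 1⊕0⊕0⊕1⊕1⊕1⊕1⊕0⊕1⊕1⊕1⊕1⊕1⊕0⊕1 = 1
p16 (pos 16,17,18,19,20,21,22,23,24,25,26,27,28,29,30,31): XOR of data positions = 0⊕0⊕1⊕0⊕0⊕0⊕1⊕0⊕1⊕1⊕1⊕1⊕1⊕0⊕1 = 0
Codeword: 0011111110011110001000101111101

0011111110011110001000101111101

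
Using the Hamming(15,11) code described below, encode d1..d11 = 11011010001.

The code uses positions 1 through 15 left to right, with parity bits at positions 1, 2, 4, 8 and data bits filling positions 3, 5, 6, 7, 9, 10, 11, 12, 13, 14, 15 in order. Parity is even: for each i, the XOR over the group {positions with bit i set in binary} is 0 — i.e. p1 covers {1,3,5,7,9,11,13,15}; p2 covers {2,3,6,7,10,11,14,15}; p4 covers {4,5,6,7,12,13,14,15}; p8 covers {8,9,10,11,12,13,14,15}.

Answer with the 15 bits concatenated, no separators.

Place data at non-parity positions: p1 p2 1 p4 1 0 1 p8 1 0 1 0 0 0 1
p1 (pos 1,3,5,7,9,11,13,15): XOR of data positions = 1⊕1⊕1⊕1⊕1⊕0⊕1 = 0
p2 (pos 2,3,6,7,10,11,14,15): XOR of data positions = 1⊕0⊕1⊕0⊕1⊕0⊕1 = 0
p4 (pos 4,5,6,7,12,13,14,15): XOR of data positions = 1⊕0⊕1⊕0⊕0⊕0⊕1 = 1
p8 (pos 8,9,10,11,12,13,14,15): XOR of data positions = 1⊕0⊕1⊕0⊕0⊕0⊕1 = 1
Codeword: 001110111010001

001110111010001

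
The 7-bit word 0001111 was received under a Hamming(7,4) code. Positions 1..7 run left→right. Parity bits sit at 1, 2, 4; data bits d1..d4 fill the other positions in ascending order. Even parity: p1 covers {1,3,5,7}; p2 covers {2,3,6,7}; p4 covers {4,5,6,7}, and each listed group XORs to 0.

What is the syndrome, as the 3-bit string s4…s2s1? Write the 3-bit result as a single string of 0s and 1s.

000

s1 (pos 1,3,5,7): 0⊕0⊕1⊕1 = 0
s2 (pos 2,3,6,7): 0⊕0⊕1⊕1 = 0
s4 (pos 4,5,6,7): 1⊕1⊕1⊕1 = 0
Syndrome s4…s1 = 000 → no error.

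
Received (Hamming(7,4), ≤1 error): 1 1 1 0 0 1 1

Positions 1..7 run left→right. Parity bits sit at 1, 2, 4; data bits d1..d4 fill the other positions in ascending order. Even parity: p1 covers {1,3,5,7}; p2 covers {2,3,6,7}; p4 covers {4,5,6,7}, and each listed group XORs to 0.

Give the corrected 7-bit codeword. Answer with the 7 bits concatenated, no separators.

0110011

s1 (pos 1,3,5,7): 1⊕1⊕0⊕1 = 1
s2 (pos 2,3,6,7): 1⊕1⊕1⊕1 = 0
s4 (pos 4,5,6,7): 0⊕0⊕1⊕1 = 0
Syndrome s4…s1 = 001 → error at position 1.
Flip position 1: 1110011 → 0110011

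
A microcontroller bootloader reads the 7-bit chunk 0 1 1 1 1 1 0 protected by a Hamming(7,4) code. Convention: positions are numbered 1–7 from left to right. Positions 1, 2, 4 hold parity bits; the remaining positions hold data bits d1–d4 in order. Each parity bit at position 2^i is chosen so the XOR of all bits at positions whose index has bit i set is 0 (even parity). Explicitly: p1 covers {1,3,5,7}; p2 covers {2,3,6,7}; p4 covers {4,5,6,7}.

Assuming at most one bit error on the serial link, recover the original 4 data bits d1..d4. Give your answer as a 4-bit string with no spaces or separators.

s1 (pos 1,3,5,7): 0⊕1⊕1⊕0 = 0
s2 (pos 2,3,6,7): 1⊕1⊕1⊕0 = 1
s4 (pos 4,5,6,7): 1⊕1⊕1⊕0 = 1
Syndrome s4…s1 = 110 → error at position 6.
Flip position 6: 0111110 → 0111100
Read data bits from positions 3,5,6,7: 1100

1100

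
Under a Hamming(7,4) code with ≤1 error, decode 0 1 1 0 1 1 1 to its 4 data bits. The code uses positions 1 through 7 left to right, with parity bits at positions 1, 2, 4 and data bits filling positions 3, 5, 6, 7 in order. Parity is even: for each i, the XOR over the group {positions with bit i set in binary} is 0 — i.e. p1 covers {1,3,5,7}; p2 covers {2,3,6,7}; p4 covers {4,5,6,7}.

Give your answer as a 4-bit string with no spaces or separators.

1011

s1 (pos 1,3,5,7): 0⊕1⊕1⊕1 = 1
s2 (pos 2,3,6,7): 1⊕1⊕1⊕1 = 0
s4 (pos 4,5,6,7): 0⊕1⊕1⊕1 = 1
Syndrome s4…s1 = 101 → error at position 5.
Flip position 5: 0110111 → 0110011
Read data bits from positions 3,5,6,7: 1011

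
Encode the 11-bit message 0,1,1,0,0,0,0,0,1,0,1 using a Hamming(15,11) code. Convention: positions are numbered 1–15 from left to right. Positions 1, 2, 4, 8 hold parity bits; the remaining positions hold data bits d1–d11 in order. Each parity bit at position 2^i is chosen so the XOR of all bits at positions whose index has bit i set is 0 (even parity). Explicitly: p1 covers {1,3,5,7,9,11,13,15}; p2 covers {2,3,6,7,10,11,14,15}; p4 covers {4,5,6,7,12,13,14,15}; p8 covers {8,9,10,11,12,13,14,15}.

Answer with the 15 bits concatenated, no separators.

100011000000101

Place data at non-parity positions: p1 p2 0 p4 1 1 0 p8 0 0 0 0 1 0 1
p1 (pos 1,3,5,7,9,11,13,15): XOR of data positions = 0⊕1⊕0⊕0⊕0⊕1⊕1 = 1
p2 (pos 2,3,6,7,10,11,14,15): XOR of data positions = 0⊕1⊕0⊕0⊕0⊕0⊕1 = 0
p4 (pos 4,5,6,7,12,13,14,15): XOR of data positions = 1⊕1⊕0⊕0⊕1⊕0⊕1 = 0
p8 (pos 8,9,10,11,12,13,14,15): XOR of data positions = 0⊕0⊕0⊕0⊕1⊕0⊕1 = 0
Codeword: 100011000000101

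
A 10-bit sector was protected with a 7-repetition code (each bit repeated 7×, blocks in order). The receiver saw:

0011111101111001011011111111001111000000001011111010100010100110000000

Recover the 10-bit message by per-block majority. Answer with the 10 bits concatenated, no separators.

1111101010

Block 1 (0011111): 5 ones → 1
Block 2 (1011110): 5 ones → 1
Block 3 (0101101): 4 ones → 1
Block 4 (1111111): 7 ones → 1
Block 5 (0011110): 4 ones → 1
Block 6 (0000000): 0 ones → 0
Block 7 (1011111): 6 ones → 1
Block 8 (0101000): 2 ones → 0
Block 9 (1010011): 4 ones → 1
Block 10 (0000000): 0 ones → 0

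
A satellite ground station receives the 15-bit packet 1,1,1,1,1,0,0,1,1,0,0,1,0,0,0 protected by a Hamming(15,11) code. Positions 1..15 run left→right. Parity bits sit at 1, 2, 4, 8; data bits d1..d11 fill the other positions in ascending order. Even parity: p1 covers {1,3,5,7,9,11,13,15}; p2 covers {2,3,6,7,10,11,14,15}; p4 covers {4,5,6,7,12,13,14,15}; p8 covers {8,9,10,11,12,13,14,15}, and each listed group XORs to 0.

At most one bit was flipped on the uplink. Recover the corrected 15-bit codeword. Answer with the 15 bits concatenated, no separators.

s1 (pos 1,3,5,7,9,11,13,15): 1⊕1⊕1⊕0⊕1⊕0⊕0⊕0 = 0
s2 (pos 2,3,6,7,10,11,14,15): 1⊕1⊕0⊕0⊕0⊕0⊕0⊕0 = 0
s4 (pos 4,5,6,7,12,13,14,15): 1⊕1⊕0⊕0⊕1⊕0⊕0⊕0 = 1
s8 (pos 8,9,10,11,12,13,14,15): 1⊕1⊕0⊕0⊕1⊕0⊕0⊕0 = 1
Syndrome s8…s1 = 1100 → error at position 12.
Flip position 12: 111110011001000 → 111110011000000

111110011000000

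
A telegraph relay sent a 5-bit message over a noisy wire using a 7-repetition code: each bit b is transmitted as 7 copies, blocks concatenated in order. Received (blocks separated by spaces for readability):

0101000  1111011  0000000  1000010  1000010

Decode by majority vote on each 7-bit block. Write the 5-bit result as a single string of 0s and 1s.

01000

Block 1 (0101000): 2 ones → 0
Block 2 (1111011): 6 ones → 1
Block 3 (0000000): 0 ones → 0
Block 4 (1000010): 2 ones → 0
Block 5 (1000010): 2 ones → 0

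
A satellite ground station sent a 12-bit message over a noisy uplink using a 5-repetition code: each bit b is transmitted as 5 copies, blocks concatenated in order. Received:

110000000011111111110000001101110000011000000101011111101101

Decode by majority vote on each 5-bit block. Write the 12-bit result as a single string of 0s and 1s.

001101000111

Block 1 (11000): 2 ones → 0
Block 2 (00000): 0 ones → 0
Block 3 (11111): 5 ones → 1
Block 4 (11111): 5 ones → 1
Block 5 (00000): 0 ones → 0
Block 6 (01101): 3 ones → 1
Block 7 (11000): 2 ones → 0
Block 8 (00110): 2 ones → 0
Block 9 (00000): 0 ones → 0
Block 10 (10101): 3 ones → 1
Block 11 (11111): 5 ones → 1
Block 12 (01101): 3 ones → 1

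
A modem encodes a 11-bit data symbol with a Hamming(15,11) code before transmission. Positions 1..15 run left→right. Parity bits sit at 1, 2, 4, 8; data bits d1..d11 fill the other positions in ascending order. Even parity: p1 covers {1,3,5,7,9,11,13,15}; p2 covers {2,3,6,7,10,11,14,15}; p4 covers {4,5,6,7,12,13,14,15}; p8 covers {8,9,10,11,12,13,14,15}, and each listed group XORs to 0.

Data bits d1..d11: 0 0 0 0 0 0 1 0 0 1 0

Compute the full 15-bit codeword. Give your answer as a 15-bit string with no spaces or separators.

100100000010010

Place data at non-parity positions: p1 p2 0 p4 0 0 0 p8 0 0 1 0 0 1 0
p1 (pos 1,3,5,7,9,11,13,15): XOR of data positions = 0⊕0⊕0⊕0⊕1⊕0⊕0 = 1
p2 (pos 2,3,6,7,10,11,14,15): XOR of data positions = 0⊕0⊕0⊕0⊕1⊕1⊕0 = 0
p4 (pos 4,5,6,7,12,13,14,15): XOR of data positions = 0⊕0⊕0⊕0⊕0⊕1⊕0 = 1
p8 (pos 8,9,10,11,12,13,14,15): XOR of data positions = 0⊕0⊕1⊕0⊕0⊕1⊕0 = 0
Codeword: 100100000010010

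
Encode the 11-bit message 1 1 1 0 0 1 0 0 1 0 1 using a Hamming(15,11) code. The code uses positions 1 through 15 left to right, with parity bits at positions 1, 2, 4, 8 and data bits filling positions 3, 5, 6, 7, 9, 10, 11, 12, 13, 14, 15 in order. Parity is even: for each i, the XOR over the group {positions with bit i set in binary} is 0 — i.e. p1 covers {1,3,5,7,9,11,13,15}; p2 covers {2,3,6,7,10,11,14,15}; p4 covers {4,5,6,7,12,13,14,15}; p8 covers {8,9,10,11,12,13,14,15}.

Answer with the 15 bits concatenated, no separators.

001011010100101

Place data at non-parity positions: p1 p2 1 p4 1 1 0 p8 0 1 0 0 1 0 1
p1 (pos 1,3,5,7,9,11,13,15): XOR of data positions = 1⊕1⊕0⊕0⊕0⊕1⊕1 = 0
p2 (pos 2,3,6,7,10,11,14,15): XOR of data positions = 1⊕1⊕0⊕1⊕0⊕0⊕1 = 0
p4 (pos 4,5,6,7,12,13,14,15): XOR of data positions = 1⊕1⊕0⊕0⊕1⊕0⊕1 = 0
p8 (pos 8,9,10,11,12,13,14,15): XOR of data positions = 0⊕1⊕0⊕0⊕1⊕0⊕1 = 1
Codeword: 001011010100101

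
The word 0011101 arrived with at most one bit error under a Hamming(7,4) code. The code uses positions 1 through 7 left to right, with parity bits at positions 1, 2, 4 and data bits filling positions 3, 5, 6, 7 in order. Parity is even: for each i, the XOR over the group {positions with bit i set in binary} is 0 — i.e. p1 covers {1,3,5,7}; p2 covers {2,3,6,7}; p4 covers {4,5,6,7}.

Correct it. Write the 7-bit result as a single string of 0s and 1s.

0011001

s1 (pos 1,3,5,7): 0⊕1⊕1⊕1 = 1
s2 (pos 2,3,6,7): 0⊕1⊕0⊕1 = 0
s4 (pos 4,5,6,7): 1⊕1⊕0⊕1 = 1
Syndrome s4…s1 = 101 → error at position 5.
Flip position 5: 0011101 → 0011001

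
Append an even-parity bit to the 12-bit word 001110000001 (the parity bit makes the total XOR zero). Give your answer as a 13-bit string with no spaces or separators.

0011100000010

XOR of the 12 data bits: 0⊕0⊕1⊕1⊕1⊕0⊕0⊕0⊕0⊕0⊕0⊕1 = 0
Parity bit = 0 (so all 13 bits XOR to 0).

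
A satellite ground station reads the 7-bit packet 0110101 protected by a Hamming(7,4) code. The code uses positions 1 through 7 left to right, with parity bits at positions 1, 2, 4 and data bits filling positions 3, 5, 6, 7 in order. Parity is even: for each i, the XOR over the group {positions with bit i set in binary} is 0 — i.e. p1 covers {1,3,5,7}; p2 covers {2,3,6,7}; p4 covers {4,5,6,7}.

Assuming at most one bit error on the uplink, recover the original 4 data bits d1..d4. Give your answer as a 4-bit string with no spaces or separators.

0101

s1 (pos 1,3,5,7): 0⊕1⊕1⊕1 = 1
s2 (pos 2,3,6,7): 1⊕1⊕0⊕1 = 1
s4 (pos 4,5,6,7): 0⊕1⊕0⊕1 = 0
Syndrome s4…s1 = 011 → error at position 3.
Flip position 3: 0110101 → 0100101
Read data bits from positions 3,5,6,7: 0101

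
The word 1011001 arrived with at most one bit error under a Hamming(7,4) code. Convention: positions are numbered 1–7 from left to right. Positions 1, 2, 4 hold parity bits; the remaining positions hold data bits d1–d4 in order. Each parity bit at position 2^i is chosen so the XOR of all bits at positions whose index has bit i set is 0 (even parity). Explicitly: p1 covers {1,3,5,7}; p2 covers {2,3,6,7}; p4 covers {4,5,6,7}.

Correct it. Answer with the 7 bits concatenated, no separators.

0011001

s1 (pos 1,3,5,7): 1⊕1⊕0⊕1 = 1
s2 (pos 2,3,6,7): 0⊕1⊕0⊕1 = 0
s4 (pos 4,5,6,7): 1⊕0⊕0⊕1 = 0
Syndrome s4…s1 = 001 → error at position 1.
Flip position 1: 1011001 → 0011001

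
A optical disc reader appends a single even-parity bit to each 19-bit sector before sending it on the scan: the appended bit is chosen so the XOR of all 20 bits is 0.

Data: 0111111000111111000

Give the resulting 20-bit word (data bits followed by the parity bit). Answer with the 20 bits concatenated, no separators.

XOR of the 19 data bits: 0⊕1⊕1⊕1⊕1⊕1⊕1⊕0⊕0⊕0⊕1⊕1⊕1⊕1⊕1⊕1⊕0⊕0⊕0 = 0
Parity bit = 0 (so all 20 bits XOR to 0).

01111110001111110000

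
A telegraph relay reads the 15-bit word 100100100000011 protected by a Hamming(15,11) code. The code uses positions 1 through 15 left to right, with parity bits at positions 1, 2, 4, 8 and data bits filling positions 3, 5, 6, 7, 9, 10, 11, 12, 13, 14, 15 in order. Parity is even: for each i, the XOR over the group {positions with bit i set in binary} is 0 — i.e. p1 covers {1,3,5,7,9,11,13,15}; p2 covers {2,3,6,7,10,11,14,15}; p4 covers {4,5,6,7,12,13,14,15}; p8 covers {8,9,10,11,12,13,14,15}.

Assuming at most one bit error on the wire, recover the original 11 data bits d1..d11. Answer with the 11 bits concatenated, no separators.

10010000011

s1 (pos 1,3,5,7,9,11,13,15): 1⊕0⊕0⊕1⊕0⊕0⊕0⊕1 = 1
s2 (pos 2,3,6,7,10,11,14,15): 0⊕0⊕0⊕1⊕0⊕0⊕1⊕1 = 1
s4 (pos 4,5,6,7,12,13,14,15): 1⊕0⊕0⊕1⊕0⊕0⊕1⊕1 = 0
s8 (pos 8,9,10,11,12,13,14,15): 0⊕0⊕0⊕0⊕0⊕0⊕1⊕1 = 0
Syndrome s8…s1 = 0011 → error at position 3.
Flip position 3: 100100100000011 → 101100100000011
Read data bits from positions 3,5,6,7,9,10,11,12,13,14,15: 10010000011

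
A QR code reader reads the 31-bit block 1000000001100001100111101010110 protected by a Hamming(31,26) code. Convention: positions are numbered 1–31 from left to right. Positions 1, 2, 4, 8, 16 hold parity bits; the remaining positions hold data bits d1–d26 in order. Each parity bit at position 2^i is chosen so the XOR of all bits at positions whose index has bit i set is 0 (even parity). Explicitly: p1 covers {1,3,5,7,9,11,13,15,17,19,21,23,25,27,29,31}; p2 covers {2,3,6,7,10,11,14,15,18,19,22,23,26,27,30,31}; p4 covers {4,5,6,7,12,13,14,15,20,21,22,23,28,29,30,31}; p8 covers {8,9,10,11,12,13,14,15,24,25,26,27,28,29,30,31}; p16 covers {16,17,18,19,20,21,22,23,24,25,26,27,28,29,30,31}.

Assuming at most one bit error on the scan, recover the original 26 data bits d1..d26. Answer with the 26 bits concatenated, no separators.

s1 (pos 1,3,5,7,9,11,13,15,17,19,21,23,25,27,29,31): 1⊕0⊕0⊕0⊕0⊕1⊕0⊕0⊕1⊕0⊕1⊕1⊕1⊕1⊕1⊕0 = 0
s2 (pos 2,3,6,7,10,11,14,15,18,19,22,23,26,27,30,31): 0⊕0⊕0⊕0⊕1⊕1⊕0⊕0⊕0⊕0⊕1⊕1⊕0⊕1⊕1⊕0 = 0
s4 (pos 4,5,6,7,12,13,14,15,20,21,22,23,28,29,30,31): 0⊕0⊕0⊕0⊕0⊕0⊕0⊕0⊕1⊕1⊕1⊕1⊕0⊕1⊕1⊕0 = 0
s8 (pos 8,9,10,11,12,13,14,15,24,25,26,27,28,29,30,31): 0⊕0⊕1⊕1⊕0⊕0⊕0⊕0⊕0⊕1⊕0⊕1⊕0⊕1⊕1⊕0 = 0
s16 (pos 16,17,18,19,20,21,22,23,24,25,26,27,28,29,30,31): 1⊕1⊕0⊕0⊕1⊕1⊕1⊕1⊕0⊕1⊕0⊕1⊕0⊕1⊕1⊕0 = 0
Syndrome s16…s1 = 00000 → no error.
Read data bits from positions 3,5,6,7,9,10,11,12,13,14,15,17,18,19,20,21,22,23,24,25,26,27,28,29,30,31: 00000110000100111101010110

00000110000100111101010110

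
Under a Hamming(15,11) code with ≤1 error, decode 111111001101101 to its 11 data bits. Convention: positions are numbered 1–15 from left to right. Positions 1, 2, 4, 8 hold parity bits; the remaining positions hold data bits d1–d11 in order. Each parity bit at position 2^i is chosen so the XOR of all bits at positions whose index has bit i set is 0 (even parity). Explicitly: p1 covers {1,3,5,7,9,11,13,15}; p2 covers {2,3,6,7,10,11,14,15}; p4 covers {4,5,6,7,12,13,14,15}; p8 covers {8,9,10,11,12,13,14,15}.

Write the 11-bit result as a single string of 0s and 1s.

11101001101

s1 (pos 1,3,5,7,9,11,13,15): 1⊕1⊕1⊕0⊕1⊕0⊕1⊕1 = 0
s2 (pos 2,3,6,7,10,11,14,15): 1⊕1⊕1⊕0⊕1⊕0⊕0⊕1 = 1
s4 (pos 4,5,6,7,12,13,14,15): 1⊕1⊕1⊕0⊕1⊕1⊕0⊕1 = 0
s8 (pos 8,9,10,11,12,13,14,15): 0⊕1⊕1⊕0⊕1⊕1⊕0⊕1 = 1
Syndrome s8…s1 = 1010 → error at position 10.
Flip position 10: 111111001101101 → 111111001001101
Read data bits from positions 3,5,6,7,9,10,11,12,13,14,15: 11101001101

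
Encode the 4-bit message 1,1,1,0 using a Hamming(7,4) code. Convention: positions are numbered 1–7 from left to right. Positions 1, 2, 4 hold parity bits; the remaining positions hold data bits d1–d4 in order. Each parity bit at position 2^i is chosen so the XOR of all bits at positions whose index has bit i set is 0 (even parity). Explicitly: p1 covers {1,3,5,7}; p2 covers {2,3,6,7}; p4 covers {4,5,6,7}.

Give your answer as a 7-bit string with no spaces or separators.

Place data at non-parity positions: p1 p2 1 p4 1 1 0
p1 (pos 1,3,5,7): XOR of data positions = 1⊕1⊕0 = 0
p2 (pos 2,3,6,7): XOR of data positions = 1⊕1⊕0 = 0
p4 (pos 4,5,6,7): XOR of data positions = 1⊕1⊕0 = 0
Codeword: 0010110

0010110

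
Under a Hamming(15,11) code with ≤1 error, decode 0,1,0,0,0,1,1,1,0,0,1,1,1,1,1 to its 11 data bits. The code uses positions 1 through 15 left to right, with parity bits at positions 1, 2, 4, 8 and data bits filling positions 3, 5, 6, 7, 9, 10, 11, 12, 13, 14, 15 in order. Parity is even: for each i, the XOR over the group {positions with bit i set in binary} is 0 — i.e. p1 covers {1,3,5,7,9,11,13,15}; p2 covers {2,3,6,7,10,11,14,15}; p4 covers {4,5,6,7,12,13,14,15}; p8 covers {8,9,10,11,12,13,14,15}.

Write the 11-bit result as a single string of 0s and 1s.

s1 (pos 1,3,5,7,9,11,13,15): 0⊕0⊕0⊕1⊕0⊕1⊕1⊕1 = 0
s2 (pos 2,3,6,7,10,11,14,15): 1⊕0⊕1⊕1⊕0⊕1⊕1⊕1 = 0
s4 (pos 4,5,6,7,12,13,14,15): 0⊕0⊕1⊕1⊕1⊕1⊕1⊕1 = 0
s8 (pos 8,9,10,11,12,13,14,15): 1⊕0⊕0⊕1⊕1⊕1⊕1⊕1 = 0
Syndrome s8…s1 = 0000 → no error.
Read data bits from positions 3,5,6,7,9,10,11,12,13,14,15: 00110011111

00110011111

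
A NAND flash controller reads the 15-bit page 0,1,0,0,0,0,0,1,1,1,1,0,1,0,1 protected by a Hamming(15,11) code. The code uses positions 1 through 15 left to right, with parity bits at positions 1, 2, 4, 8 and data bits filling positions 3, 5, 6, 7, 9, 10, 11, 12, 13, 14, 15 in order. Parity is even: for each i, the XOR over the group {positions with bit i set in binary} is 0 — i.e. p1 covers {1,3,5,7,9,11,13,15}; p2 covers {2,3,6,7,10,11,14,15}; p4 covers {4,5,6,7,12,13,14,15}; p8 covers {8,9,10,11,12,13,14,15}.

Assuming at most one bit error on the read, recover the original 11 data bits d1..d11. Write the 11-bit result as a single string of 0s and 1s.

s1 (pos 1,3,5,7,9,11,13,15): 0⊕0⊕0⊕0⊕1⊕1⊕1⊕1 = 0
s2 (pos 2,3,6,7,10,11,14,15): 1⊕0⊕0⊕0⊕1⊕1⊕0⊕1 = 0
s4 (pos 4,5,6,7,12,13,14,15): 0⊕0⊕0⊕0⊕0⊕1⊕0⊕1 = 0
s8 (pos 8,9,10,11,12,13,14,15): 1⊕1⊕1⊕1⊕0⊕1⊕0⊕1 = 0
Syndrome s8…s1 = 0000 → no error.
Read data bits from positions 3,5,6,7,9,10,11,12,13,14,15: 00001110101

00001110101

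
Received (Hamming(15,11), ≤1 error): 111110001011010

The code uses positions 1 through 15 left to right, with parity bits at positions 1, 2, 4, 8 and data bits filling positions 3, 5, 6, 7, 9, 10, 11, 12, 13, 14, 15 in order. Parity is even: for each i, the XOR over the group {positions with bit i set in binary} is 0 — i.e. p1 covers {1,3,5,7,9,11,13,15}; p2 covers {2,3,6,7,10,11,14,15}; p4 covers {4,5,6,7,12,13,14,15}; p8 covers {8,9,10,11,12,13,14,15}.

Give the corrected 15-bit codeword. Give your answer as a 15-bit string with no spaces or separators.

s1 (pos 1,3,5,7,9,11,13,15): 1⊕1⊕1⊕0⊕1⊕1⊕0⊕0 = 1
s2 (pos 2,3,6,7,10,11,14,15): 1⊕1⊕0⊕0⊕0⊕1⊕1⊕0 = 0
s4 (pos 4,5,6,7,12,13,14,15): 1⊕1⊕0⊕0⊕1⊕0⊕1⊕0 = 0
s8 (pos 8,9,10,11,12,13,14,15): 0⊕1⊕0⊕1⊕1⊕0⊕1⊕0 = 0
Syndrome s8…s1 = 0001 → error at position 1.
Flip position 1: 111110001011010 → 011110001011010

011110001011010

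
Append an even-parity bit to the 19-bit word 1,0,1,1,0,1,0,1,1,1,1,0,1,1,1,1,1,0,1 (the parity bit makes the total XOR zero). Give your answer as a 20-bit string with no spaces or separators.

XOR of the 19 data bits: 1⊕0⊕1⊕1⊕0⊕1⊕0⊕1⊕1⊕1⊕1⊕0⊕1⊕1⊕1⊕1⊕1⊕0⊕1 = 0
Parity bit = 0 (so all 20 bits XOR to 0).

10110101111011111010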